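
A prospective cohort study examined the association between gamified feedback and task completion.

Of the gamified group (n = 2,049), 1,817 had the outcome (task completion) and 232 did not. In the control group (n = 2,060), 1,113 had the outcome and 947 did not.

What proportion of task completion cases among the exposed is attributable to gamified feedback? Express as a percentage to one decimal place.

39.1

From the description: a = 1817, b = 232, c = 1113, d = 947.
Risk in exposed = 1817/2049 = 0.88677; risk in unexposed = 1113/2060 = 0.54029.
RR = 0.88677/0.54029 = 1.64129
AR% = (RR − 1)/RR × 100 = (1.64129 − 1)/1.64129 × 100 = 39.0723%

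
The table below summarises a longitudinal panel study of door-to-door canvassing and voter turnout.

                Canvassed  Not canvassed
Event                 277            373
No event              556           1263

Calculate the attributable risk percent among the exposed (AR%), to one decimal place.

31.4

Reading the table with exposure as columns: a = 277 (Canvassed, case), b = 556 (Canvassed, non-case), c = 373 (Not canvassed, case), d = 1263.
Risk in exposed = 277/833 = 0.33253; risk in unexposed = 373/1636 = 0.22800.
RR = 0.33253/0.22800 = 1.45851
AR% = (RR − 1)/RR × 100 = (1.45851 − 1)/1.45851 × 100 = 31.4368%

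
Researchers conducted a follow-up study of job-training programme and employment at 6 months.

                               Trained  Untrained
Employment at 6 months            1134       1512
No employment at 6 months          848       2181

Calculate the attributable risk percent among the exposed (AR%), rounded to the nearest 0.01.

28.44

Reading the table with exposure as columns: a = 1134 (Trained, case), b = 848 (Trained, non-case), c = 1512 (Untrained, case), d = 2181.
Risk in exposed = 1134/1982 = 0.57215; risk in unexposed = 1512/3693 = 0.40942.
RR = 0.57215/0.40942 = 1.39745
AR% = (RR − 1)/RR × 100 = (1.39745 − 1)/1.39745 × 100 = 28.4412%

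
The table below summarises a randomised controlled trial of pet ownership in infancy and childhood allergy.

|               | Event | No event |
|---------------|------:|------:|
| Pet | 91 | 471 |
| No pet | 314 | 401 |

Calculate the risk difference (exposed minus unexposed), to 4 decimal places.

Cells: a = 91, b = 471, c = 314, d = 401.
Risk in exposed = 91/562 = 0.161922; risk in unexposed = 314/715 = 0.439161.
Risk difference = 0.161922 − 0.439161 = -0.277239

-0.2772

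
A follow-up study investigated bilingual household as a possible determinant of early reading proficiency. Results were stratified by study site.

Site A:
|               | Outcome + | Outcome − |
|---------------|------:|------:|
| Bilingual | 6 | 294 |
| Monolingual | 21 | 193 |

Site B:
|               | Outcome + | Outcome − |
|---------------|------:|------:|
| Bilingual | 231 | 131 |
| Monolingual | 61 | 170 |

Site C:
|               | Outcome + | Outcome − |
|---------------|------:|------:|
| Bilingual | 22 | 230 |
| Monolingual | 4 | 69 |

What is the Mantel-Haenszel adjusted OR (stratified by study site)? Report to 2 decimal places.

2.58

OR_MH = Σ(aᵢdᵢ/nᵢ) / Σ(bᵢcᵢ/nᵢ), where nᵢ is the stratum total.
Stratum 1 (Site A): n = 514; a·d/n = 6·193/514 = 2.2529; b·c/n = 294·21/514 = 12.0117
Stratum 2 (Site B): n = 593; a·d/n = 231·170/593 = 66.2226; b·c/n = 131·61/593 = 13.4755
Stratum 3 (Site C): n = 325; a·d/n = 22·69/325 = 4.6708; b·c/n = 230·4/325 = 2.8308
OR_MH = (2.2529 + 66.2226 + 4.6708) / (12.0117 + 13.4755 + 2.8308) = 73.1463 / 28.3180 = 2.58303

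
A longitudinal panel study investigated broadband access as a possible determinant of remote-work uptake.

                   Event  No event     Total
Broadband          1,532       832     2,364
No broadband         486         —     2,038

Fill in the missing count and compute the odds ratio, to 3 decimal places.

The missing cell is in the unexposed row: 2038 − 486 = 1552.
So a = 1532, b = 832, c = 486, d = 1552.
OR = (a·d)/(b·c) = (1532 × 1552) / (832 × 486) = 2377664 / 404352 = 5.88018

5.880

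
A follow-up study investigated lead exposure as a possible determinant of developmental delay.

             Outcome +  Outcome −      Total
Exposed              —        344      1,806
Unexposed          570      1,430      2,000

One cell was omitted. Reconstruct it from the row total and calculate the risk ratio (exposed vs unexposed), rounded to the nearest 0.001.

The missing cell is in the exposed row: 1806 − 344 = 1462.
So a = 1462, b = 344, c = 570, d = 1430.
RR = [a/(a+b)] / [c/(c+d)] = (1462/1806) / (570/2000) = 0.80952/0.28500 = 2.84043

2.840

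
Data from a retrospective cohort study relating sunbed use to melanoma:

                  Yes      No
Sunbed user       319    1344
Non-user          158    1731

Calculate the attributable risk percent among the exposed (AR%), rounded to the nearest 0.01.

56.40

Cells: a = 319, b = 1344, c = 158, d = 1731.
Risk in exposed = 319/1663 = 0.19182; risk in unexposed = 158/1889 = 0.08364.
RR = 0.19182/0.08364 = 2.29337
AR% = (RR − 1)/RR × 100 = (2.29337 − 1)/2.29337 × 100 = 56.3960%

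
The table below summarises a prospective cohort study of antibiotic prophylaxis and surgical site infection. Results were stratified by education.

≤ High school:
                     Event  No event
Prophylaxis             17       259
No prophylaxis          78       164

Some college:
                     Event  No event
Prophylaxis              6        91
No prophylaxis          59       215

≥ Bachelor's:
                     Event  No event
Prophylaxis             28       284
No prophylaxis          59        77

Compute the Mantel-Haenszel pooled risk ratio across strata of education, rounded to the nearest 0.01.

RR_MH = Σ(aᵢ·n₀ᵢ/nᵢ) / Σ(cᵢ·n₁ᵢ/nᵢ), with n₁ᵢ = aᵢ+bᵢ (exposed), n₀ᵢ = cᵢ+dᵢ (unexposed), nᵢ = n₁ᵢ+n₀ᵢ.
Stratum 1 (≤ High school): n₁ = 276, n₀ = 242, n = 518; a·n₀/n = 17·242/518 = 7.9421; c·n₁/n = 78·276/518 = 41.5598
Stratum 2 (Some college): n₁ = 97, n₀ = 274, n = 371; a·n₀/n = 6·274/371 = 4.4313; c·n₁/n = 59·97/371 = 15.4259
Stratum 3 (≥ Bachelor's): n₁ = 312, n₀ = 136, n = 448; a·n₀/n = 28·136/448 = 8.5000; c·n₁/n = 59·312/448 = 41.0893
RR_MH = (7.9421 + 4.4313 + 8.5000) / (41.5598 + 15.4259 + 41.0893) = 20.8734 / 98.0750 = 0.21283

0.21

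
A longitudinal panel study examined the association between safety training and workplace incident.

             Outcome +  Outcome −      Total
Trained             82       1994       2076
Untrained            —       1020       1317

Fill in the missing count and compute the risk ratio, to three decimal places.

0.175

The missing cell is in the unexposed row: 1317 − 1020 = 297.
So a = 82, b = 1994, c = 297, d = 1020.
RR = [a/(a+b)] / [c/(c+d)] = (82/2076) / (297/1317) = 0.03950/0.22551 = 0.17515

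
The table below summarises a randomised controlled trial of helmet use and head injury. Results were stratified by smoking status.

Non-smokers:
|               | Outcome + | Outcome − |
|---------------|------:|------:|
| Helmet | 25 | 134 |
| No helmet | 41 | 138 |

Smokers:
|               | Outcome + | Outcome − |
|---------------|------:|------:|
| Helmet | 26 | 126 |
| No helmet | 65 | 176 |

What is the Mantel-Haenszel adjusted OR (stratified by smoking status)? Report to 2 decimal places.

OR_MH = Σ(aᵢdᵢ/nᵢ) / Σ(bᵢcᵢ/nᵢ), where nᵢ is the stratum total.
Stratum 1 (Non-smokers): n = 338; a·d/n = 25·138/338 = 10.2071; b·c/n = 134·41/338 = 16.2544
Stratum 2 (Smokers): n = 393; a·d/n = 26·176/393 = 11.6438; b·c/n = 126·65/393 = 20.8397
OR_MH = (10.2071 + 11.6438) / (16.2544 + 20.8397) = 21.8509 / 37.0941 = 0.58907

0.59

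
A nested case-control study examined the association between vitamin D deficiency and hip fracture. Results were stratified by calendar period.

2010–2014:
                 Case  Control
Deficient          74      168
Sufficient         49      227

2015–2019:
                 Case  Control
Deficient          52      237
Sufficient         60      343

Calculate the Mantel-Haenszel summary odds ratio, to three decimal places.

1.597

OR_MH = Σ(aᵢdᵢ/nᵢ) / Σ(bᵢcᵢ/nᵢ), where nᵢ is the stratum total.
Stratum 1 (2010–2014): n = 518; a·d/n = 74·227/518 = 32.4286; b·c/n = 168·49/518 = 15.8919
Stratum 2 (2015–2019): n = 692; a·d/n = 52·343/692 = 25.7746; b·c/n = 237·60/692 = 20.5491
OR_MH = (32.4286 + 25.7746) / (15.8919 + 20.5491) = 58.2031 / 36.4410 = 1.59719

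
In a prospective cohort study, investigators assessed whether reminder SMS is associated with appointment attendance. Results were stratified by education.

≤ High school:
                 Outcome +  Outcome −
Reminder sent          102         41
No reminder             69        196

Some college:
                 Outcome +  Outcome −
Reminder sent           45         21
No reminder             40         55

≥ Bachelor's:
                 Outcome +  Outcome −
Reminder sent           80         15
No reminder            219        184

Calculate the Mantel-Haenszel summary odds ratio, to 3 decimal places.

5.010

OR_MH = Σ(aᵢdᵢ/nᵢ) / Σ(bᵢcᵢ/nᵢ), where nᵢ is the stratum total.
Stratum 1 (≤ High school): n = 408; a·d/n = 102·196/408 = 49.0000; b·c/n = 41·69/408 = 6.9338
Stratum 2 (Some college): n = 161; a·d/n = 45·55/161 = 15.3727; b·c/n = 21·40/161 = 5.2174
Stratum 3 (≥ Bachelor's): n = 498; a·d/n = 80·184/498 = 29.5582; b·c/n = 15·219/498 = 6.5964
OR_MH = (49.0000 + 15.3727 + 29.5582) / (6.9338 + 5.2174 + 6.5964) = 93.9309 / 18.7476 = 5.01029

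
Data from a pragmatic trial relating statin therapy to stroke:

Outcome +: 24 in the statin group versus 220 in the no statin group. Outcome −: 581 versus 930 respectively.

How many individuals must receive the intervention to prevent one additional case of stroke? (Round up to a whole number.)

Risk in treated group = 24/605 = 0.03967; risk in control = 220/1150 = 0.19130.
Absolute risk reduction = 0.19130 − 0.03967 = 0.15163
NNT = 1 / ARR = 1 / 0.15163 = 6.595 → round up → 7

7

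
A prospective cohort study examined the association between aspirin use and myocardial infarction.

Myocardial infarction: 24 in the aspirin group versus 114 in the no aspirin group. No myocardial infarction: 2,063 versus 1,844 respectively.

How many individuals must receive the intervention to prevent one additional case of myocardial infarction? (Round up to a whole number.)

Risk in treated group = 24/2087 = 0.01150; risk in control = 114/1958 = 0.05822.
Absolute risk reduction = 0.05822 − 0.01150 = 0.04672
NNT = 1 / ARR = 1 / 0.04672 = 21.403 → round up → 22

22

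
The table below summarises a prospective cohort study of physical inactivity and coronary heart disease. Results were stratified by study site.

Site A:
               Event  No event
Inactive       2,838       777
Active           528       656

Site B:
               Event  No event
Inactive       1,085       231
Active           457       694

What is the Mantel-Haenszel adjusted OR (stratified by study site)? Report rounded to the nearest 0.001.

5.404

OR_MH = Σ(aᵢdᵢ/nᵢ) / Σ(bᵢcᵢ/nᵢ), where nᵢ is the stratum total.
Stratum 1 (Site A): n = 4799; a·d/n = 2838·656/4799 = 387.9408; b·c/n = 777·528/4799 = 85.4878
Stratum 2 (Site B): n = 2467; a·d/n = 1085·694/2467 = 305.2250; b·c/n = 231·457/2467 = 42.7916
OR_MH = (387.9408 + 305.2250) / (85.4878 + 42.7916) = 693.1658 / 128.2795 = 5.40356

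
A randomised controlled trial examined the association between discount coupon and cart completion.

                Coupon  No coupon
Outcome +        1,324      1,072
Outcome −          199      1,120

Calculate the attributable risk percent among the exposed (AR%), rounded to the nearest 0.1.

Reading the table with exposure as columns: a = 1324 (Coupon, case), b = 199 (Coupon, non-case), c = 1072 (No coupon, case), d = 1120.
Risk in exposed = 1324/1523 = 0.86934; risk in unexposed = 1072/2192 = 0.48905.
RR = 0.86934/0.48905 = 1.77760
AR% = (RR − 1)/RR × 100 = (1.77760 − 1)/1.77760 × 100 = 43.7443%

43.7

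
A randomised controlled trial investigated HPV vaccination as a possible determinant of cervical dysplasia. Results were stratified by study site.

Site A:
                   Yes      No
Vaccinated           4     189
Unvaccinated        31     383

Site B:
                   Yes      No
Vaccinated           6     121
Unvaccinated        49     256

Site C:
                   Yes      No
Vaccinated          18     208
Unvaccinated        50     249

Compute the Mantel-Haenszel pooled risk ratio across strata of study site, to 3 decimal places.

0.376

RR_MH = Σ(aᵢ·n₀ᵢ/nᵢ) / Σ(cᵢ·n₁ᵢ/nᵢ), with n₁ᵢ = aᵢ+bᵢ (exposed), n₀ᵢ = cᵢ+dᵢ (unexposed), nᵢ = n₁ᵢ+n₀ᵢ.
Stratum 1 (Site A): n₁ = 193, n₀ = 414, n = 607; a·n₀/n = 4·414/607 = 2.7282; c·n₁/n = 31·193/607 = 9.8567
Stratum 2 (Site B): n₁ = 127, n₀ = 305, n = 432; a·n₀/n = 6·305/432 = 4.2361; c·n₁/n = 49·127/432 = 14.4051
Stratum 3 (Site C): n₁ = 226, n₀ = 299, n = 525; a·n₀/n = 18·299/525 = 10.2514; c·n₁/n = 50·226/525 = 21.5238
RR_MH = (2.7282 + 4.2361 + 10.2514) / (9.8567 + 14.4051 + 21.5238) = 17.2157 / 45.7856 = 0.37601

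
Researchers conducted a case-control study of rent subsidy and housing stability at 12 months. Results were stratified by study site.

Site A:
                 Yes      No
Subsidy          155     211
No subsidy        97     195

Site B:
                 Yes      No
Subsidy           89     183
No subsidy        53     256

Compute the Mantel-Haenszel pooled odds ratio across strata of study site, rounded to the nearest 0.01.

OR_MH = Σ(aᵢdᵢ/nᵢ) / Σ(bᵢcᵢ/nᵢ), where nᵢ is the stratum total.
Stratum 1 (Site A): n = 658; a·d/n = 155·195/658 = 45.9347; b·c/n = 211·97/658 = 31.1049
Stratum 2 (Site B): n = 581; a·d/n = 89·256/581 = 39.2151; b·c/n = 183·53/581 = 16.6936
OR_MH = (45.9347 + 39.2151) / (31.1049 + 16.6936) = 85.1498 / 47.7985 = 1.78143

1.78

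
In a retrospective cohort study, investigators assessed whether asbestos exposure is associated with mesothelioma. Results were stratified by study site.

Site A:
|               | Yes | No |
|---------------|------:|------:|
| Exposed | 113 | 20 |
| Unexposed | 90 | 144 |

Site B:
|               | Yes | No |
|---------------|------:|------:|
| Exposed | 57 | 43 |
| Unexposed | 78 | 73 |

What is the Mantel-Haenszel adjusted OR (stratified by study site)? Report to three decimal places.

OR_MH = Σ(aᵢdᵢ/nᵢ) / Σ(bᵢcᵢ/nᵢ), where nᵢ is the stratum total.
Stratum 1 (Site A): n = 367; a·d/n = 113·144/367 = 44.3379; b·c/n = 20·90/367 = 4.9046
Stratum 2 (Site B): n = 251; a·d/n = 57·73/251 = 16.5777; b·c/n = 43·78/251 = 13.3625
OR_MH = (44.3379 + 16.5777) / (4.9046 + 13.3625) = 60.9156 / 18.2672 = 3.33470

3.335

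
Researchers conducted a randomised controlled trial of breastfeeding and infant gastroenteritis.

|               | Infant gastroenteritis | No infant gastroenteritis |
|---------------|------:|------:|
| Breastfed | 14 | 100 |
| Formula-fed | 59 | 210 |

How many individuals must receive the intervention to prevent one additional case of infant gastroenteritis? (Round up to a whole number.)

11

Risk in treated group = 14/114 = 0.12281; risk in control = 59/269 = 0.21933.
Absolute risk reduction = 0.21933 − 0.12281 = 0.09652
NNT = 1 / ARR = 1 / 0.09652 = 10.360 → round up → 11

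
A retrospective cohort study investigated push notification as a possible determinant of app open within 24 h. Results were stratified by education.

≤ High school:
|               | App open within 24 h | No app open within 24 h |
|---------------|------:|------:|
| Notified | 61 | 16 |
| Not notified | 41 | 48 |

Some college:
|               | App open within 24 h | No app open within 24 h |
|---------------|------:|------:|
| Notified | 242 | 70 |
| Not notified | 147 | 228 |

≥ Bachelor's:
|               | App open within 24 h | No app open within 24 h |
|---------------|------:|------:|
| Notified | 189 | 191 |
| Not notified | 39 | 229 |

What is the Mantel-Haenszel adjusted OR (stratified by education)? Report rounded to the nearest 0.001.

OR_MH = Σ(aᵢdᵢ/nᵢ) / Σ(bᵢcᵢ/nᵢ), where nᵢ is the stratum total.
Stratum 1 (≤ High school): n = 166; a·d/n = 61·48/166 = 17.6386; b·c/n = 16·41/166 = 3.9518
Stratum 2 (Some college): n = 687; a·d/n = 242·228/687 = 80.3144; b·c/n = 70·147/687 = 14.9782
Stratum 3 (≥ Bachelor's): n = 648; a·d/n = 189·229/648 = 66.7917; b·c/n = 191·39/648 = 11.4954
OR_MH = (17.6386 + 80.3144 + 66.7917) / (3.9518 + 14.9782 + 11.4954) = 164.7446 / 30.4253 = 5.41472

5.415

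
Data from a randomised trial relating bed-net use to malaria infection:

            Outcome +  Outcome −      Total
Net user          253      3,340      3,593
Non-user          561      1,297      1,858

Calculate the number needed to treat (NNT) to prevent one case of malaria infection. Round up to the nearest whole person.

Risk in treated group = 253/3593 = 0.07041; risk in control = 561/1858 = 0.30194.
Absolute risk reduction = 0.30194 − 0.07041 = 0.23152
NNT = 1 / ARR = 1 / 0.23152 = 4.319 → round up → 5

5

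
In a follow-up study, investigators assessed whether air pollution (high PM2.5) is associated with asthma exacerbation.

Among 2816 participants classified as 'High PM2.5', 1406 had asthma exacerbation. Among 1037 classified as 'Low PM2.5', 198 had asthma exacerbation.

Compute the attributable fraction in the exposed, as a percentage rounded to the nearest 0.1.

From the description: a = 1406, b = 1410, c = 198, d = 839.
Risk in exposed = 1406/2816 = 0.49929; risk in unexposed = 198/1037 = 0.19094.
RR = 0.49929/0.19094 = 2.61497
AR% = (RR − 1)/RR × 100 = (2.61497 − 1)/2.61497 × 100 = 61.7586%

61.8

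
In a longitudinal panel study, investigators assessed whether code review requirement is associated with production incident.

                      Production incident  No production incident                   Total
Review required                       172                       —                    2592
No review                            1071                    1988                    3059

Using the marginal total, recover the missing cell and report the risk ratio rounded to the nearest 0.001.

The missing cell is in the exposed row: 2592 − 172 = 2420.
So a = 172, b = 2420, c = 1071, d = 1988.
RR = [a/(a+b)] / [c/(c+d)] = (172/2592) / (1071/3059) = 0.06636/0.35011 = 0.18953

0.190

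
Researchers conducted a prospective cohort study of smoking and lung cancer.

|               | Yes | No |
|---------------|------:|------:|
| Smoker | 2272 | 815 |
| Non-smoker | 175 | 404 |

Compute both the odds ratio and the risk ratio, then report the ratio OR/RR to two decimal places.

Cells: a = 2272, b = 815, c = 175, d = 404.
OR = (2272·404)/(815·175) = 917888/142625 = 6.43567
Risk in exposed = 2272/3087 = 0.73599; risk in unexposed = 175/579 = 0.30225; RR = 2.43507
OR/RR = 6.43567 / 2.43507 = 2.64291
The outcome is not rare, so the OR lies further from 1 than the RR.

2.64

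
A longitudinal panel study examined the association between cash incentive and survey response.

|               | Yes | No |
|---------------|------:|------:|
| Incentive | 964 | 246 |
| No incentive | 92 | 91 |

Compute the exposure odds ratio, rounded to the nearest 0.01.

Cells: a = 964, b = 246, c = 92, d = 91.
OR = (a·d)/(b·c) = (964 × 91) / (246 × 92) = 87724 / 22632 = 3.87610
The odds of survey response are about 3.88 times as high in the incentive group.

3.88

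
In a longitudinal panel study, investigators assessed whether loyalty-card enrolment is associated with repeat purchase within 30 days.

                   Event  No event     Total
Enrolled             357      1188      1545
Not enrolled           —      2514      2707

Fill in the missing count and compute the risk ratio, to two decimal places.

The missing cell is in the unexposed row: 2707 − 2514 = 193.
So a = 357, b = 1188, c = 193, d = 2514.
RR = [a/(a+b)] / [c/(c+d)] = (357/1545) / (193/2707) = 0.23107/0.07130 = 3.24094

3.24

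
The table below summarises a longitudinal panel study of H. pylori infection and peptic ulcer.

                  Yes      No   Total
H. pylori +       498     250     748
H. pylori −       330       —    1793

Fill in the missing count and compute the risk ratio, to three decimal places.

3.617

The missing cell is in the unexposed row: 1793 − 330 = 1463.
So a = 498, b = 250, c = 330, d = 1463.
RR = [a/(a+b)] / [c/(c+d)] = (498/748) / (330/1793) = 0.66578/0.18405 = 3.61738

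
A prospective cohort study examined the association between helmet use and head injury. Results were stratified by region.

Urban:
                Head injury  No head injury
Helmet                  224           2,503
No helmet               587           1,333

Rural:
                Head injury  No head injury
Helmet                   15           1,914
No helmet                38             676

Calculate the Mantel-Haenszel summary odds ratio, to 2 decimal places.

OR_MH = Σ(aᵢdᵢ/nᵢ) / Σ(bᵢcᵢ/nᵢ), where nᵢ is the stratum total.
Stratum 1 (Urban): n = 4647; a·d/n = 224·1333/4647 = 64.2548; b·c/n = 2503·587/4647 = 316.1741
Stratum 2 (Rural): n = 2643; a·d/n = 15·676/2643 = 3.8365; b·c/n = 1914·38/2643 = 27.5187
OR_MH = (64.2548 + 3.8365) / (316.1741 + 27.5187) = 68.0913 / 343.6928 = 0.19812

0.20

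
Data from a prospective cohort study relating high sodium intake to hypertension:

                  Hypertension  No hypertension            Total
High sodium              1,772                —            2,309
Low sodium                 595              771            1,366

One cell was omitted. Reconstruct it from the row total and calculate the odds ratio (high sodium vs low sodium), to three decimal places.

4.276

The missing cell is in the exposed row: 2309 − 1772 = 537.
So a = 1772, b = 537, c = 595, d = 771.
OR = (a·d)/(b·c) = (1772 × 771) / (537 × 595) = 1366212 / 319515 = 4.27589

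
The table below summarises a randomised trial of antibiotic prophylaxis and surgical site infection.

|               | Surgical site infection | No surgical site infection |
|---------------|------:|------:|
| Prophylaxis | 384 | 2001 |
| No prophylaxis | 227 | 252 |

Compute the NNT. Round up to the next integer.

4

Risk in treated group = 384/2385 = 0.16101; risk in control = 227/479 = 0.47390.
Absolute risk reduction = 0.47390 − 0.16101 = 0.31290
NNT = 1 / ARR = 1 / 0.31290 = 3.196 → round up → 4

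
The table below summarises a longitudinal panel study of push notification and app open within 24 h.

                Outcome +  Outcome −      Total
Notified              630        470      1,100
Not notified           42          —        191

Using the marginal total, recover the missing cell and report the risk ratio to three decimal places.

2.605

The missing cell is in the unexposed row: 191 − 42 = 149.
So a = 630, b = 470, c = 42, d = 149.
RR = [a/(a+b)] / [c/(c+d)] = (630/1100) / (42/191) = 0.57273/0.21990 = 2.60455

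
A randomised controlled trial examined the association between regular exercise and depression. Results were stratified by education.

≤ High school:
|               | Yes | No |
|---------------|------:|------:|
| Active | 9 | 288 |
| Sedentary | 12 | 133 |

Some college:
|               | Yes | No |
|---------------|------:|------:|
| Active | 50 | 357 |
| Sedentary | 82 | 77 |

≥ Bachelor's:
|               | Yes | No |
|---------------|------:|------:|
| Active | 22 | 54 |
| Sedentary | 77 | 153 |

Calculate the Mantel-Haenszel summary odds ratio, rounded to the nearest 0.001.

OR_MH = Σ(aᵢdᵢ/nᵢ) / Σ(bᵢcᵢ/nᵢ), where nᵢ is the stratum total.
Stratum 1 (≤ High school): n = 442; a·d/n = 9·133/442 = 2.7081; b·c/n = 288·12/442 = 7.8190
Stratum 2 (Some college): n = 566; a·d/n = 50·77/566 = 6.8021; b·c/n = 357·82/566 = 51.7208
Stratum 3 (≥ Bachelor's): n = 306; a·d/n = 22·153/306 = 11.0000; b·c/n = 54·77/306 = 13.5882
OR_MH = (2.7081 + 6.8021 + 11.0000) / (7.8190 + 51.7208 + 13.5882) = 20.5103 / 73.1281 = 0.28047

0.280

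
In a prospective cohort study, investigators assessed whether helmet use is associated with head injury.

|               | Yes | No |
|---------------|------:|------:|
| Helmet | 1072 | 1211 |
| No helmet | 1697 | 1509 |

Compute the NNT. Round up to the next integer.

17

Risk in treated group = 1072/2283 = 0.46956; risk in control = 1697/3206 = 0.52932.
Absolute risk reduction = 0.52932 − 0.46956 = 0.05976
NNT = 1 / ARR = 1 / 0.05976 = 16.733 → round up → 17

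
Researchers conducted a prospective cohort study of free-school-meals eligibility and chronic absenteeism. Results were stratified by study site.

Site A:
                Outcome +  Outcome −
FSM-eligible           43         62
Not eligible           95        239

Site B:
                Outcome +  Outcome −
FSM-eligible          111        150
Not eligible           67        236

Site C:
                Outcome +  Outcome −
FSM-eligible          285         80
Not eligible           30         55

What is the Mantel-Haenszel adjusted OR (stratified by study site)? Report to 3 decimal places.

OR_MH = Σ(aᵢdᵢ/nᵢ) / Σ(bᵢcᵢ/nᵢ), where nᵢ is the stratum total.
Stratum 1 (Site A): n = 439; a·d/n = 43·239/439 = 23.4100; b·c/n = 62·95/439 = 13.4169
Stratum 2 (Site B): n = 564; a·d/n = 111·236/564 = 46.4468; b·c/n = 150·67/564 = 17.8191
Stratum 3 (Site C): n = 450; a·d/n = 285·55/450 = 34.8333; b·c/n = 80·30/450 = 5.3333
OR_MH = (23.4100 + 46.4468 + 34.8333) / (13.4169 + 17.8191 + 5.3333) = 104.6902 / 36.5693 = 2.86279

2.863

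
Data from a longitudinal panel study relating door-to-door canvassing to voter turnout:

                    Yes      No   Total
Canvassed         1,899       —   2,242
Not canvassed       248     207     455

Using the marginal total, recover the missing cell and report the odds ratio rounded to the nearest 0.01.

4.62

The missing cell is in the exposed row: 2242 − 1899 = 343.
So a = 1899, b = 343, c = 248, d = 207.
OR = (a·d)/(b·c) = (1899 × 207) / (343 × 248) = 393093 / 85064 = 4.62114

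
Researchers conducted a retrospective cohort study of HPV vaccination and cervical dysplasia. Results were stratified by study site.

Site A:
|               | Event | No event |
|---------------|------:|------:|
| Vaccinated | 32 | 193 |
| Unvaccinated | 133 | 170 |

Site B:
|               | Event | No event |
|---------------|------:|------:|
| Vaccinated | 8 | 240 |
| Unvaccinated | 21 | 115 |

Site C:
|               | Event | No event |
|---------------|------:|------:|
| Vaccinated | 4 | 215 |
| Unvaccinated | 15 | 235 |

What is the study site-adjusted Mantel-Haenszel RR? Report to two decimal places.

0.30

RR_MH = Σ(aᵢ·n₀ᵢ/nᵢ) / Σ(cᵢ·n₁ᵢ/nᵢ), with n₁ᵢ = aᵢ+bᵢ (exposed), n₀ᵢ = cᵢ+dᵢ (unexposed), nᵢ = n₁ᵢ+n₀ᵢ.
Stratum 1 (Site A): n₁ = 225, n₀ = 303, n = 528; a·n₀/n = 32·303/528 = 18.3636; c·n₁/n = 133·225/528 = 56.6761
Stratum 2 (Site B): n₁ = 248, n₀ = 136, n = 384; a·n₀/n = 8·136/384 = 2.8333; c·n₁/n = 21·248/384 = 13.5625
Stratum 3 (Site C): n₁ = 219, n₀ = 250, n = 469; a·n₀/n = 4·250/469 = 2.1322; c·n₁/n = 15·219/469 = 7.0043
RR_MH = (18.3636 + 2.8333 + 2.1322) / (56.6761 + 13.5625 + 7.0043) = 23.3292 / 77.2429 = 0.30202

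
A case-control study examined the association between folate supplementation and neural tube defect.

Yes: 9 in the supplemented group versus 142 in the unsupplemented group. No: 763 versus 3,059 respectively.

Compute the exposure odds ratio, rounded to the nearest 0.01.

From the description: a = 9, b = 763, c = 142, d = 3059.
OR = (a·d)/(b·c) = (9 × 3059) / (763 × 142) = 27531 / 108346 = 0.25410
Exposure is associated with lower odds of neural tube defect (OR = 0.25 < 1).

0.25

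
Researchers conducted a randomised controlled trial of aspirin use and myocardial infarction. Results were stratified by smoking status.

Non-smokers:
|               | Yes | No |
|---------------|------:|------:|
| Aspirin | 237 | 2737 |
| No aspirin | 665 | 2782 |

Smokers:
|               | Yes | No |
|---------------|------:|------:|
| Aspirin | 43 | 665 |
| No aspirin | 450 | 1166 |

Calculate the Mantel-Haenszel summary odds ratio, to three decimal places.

OR_MH = Σ(aᵢdᵢ/nᵢ) / Σ(bᵢcᵢ/nᵢ), where nᵢ is the stratum total.
Stratum 1 (Non-smokers): n = 6421; a·d/n = 237·2782/6421 = 102.6840; b·c/n = 2737·665/6421 = 283.4613
Stratum 2 (Smokers): n = 2324; a·d/n = 43·1166/2324 = 21.5740; b·c/n = 665·450/2324 = 128.7651
OR_MH = (102.6840 + 21.5740) / (283.4613 + 128.7651) = 124.2580 / 412.2264 = 0.30143

0.301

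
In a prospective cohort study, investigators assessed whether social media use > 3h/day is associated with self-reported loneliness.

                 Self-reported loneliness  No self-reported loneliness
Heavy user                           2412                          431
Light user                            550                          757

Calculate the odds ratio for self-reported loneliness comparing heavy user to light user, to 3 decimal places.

Cells: a = 2412, b = 431, c = 550, d = 757.
OR = (a·d)/(b·c) = (2412 × 757) / (431 × 550) = 1825884 / 237050 = 7.70253
The odds of self-reported loneliness are about 7.70 times as high in the heavy user group.

7.703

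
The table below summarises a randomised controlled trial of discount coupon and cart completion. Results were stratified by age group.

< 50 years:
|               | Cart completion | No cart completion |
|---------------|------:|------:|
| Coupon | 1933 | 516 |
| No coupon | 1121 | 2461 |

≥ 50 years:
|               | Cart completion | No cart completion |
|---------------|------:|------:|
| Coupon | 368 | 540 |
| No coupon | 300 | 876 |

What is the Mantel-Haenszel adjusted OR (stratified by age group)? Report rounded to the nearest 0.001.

5.433

OR_MH = Σ(aᵢdᵢ/nᵢ) / Σ(bᵢcᵢ/nᵢ), where nᵢ is the stratum total.
Stratum 1 (< 50 years): n = 6031; a·d/n = 1933·2461/6031 = 788.7768; b·c/n = 516·1121/6031 = 95.9105
Stratum 2 (≥ 50 years): n = 2084; a·d/n = 368·876/2084 = 154.6871; b·c/n = 540·300/2084 = 77.7351
OR_MH = (788.7768 + 154.6871) / (95.9105 + 77.7351) = 943.4640 / 173.6456 = 5.43327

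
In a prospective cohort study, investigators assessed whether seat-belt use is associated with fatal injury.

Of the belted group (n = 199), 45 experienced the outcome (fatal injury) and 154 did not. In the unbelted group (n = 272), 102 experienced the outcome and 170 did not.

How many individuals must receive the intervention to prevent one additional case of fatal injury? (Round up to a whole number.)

7

Risk in treated group = 45/199 = 0.22613; risk in control = 102/272 = 0.37500.
Absolute risk reduction = 0.37500 − 0.22613 = 0.14887
NNT = 1 / ARR = 1 / 0.14887 = 6.717 → round up → 7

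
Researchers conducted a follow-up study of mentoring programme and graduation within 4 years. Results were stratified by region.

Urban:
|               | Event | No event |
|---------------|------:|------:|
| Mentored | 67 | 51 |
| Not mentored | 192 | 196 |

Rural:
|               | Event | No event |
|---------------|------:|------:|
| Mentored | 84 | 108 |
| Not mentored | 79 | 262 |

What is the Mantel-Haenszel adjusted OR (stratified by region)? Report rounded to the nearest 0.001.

OR_MH = Σ(aᵢdᵢ/nᵢ) / Σ(bᵢcᵢ/nᵢ), where nᵢ is the stratum total.
Stratum 1 (Urban): n = 506; a·d/n = 67·196/506 = 25.9526; b·c/n = 51·192/506 = 19.3518
Stratum 2 (Rural): n = 533; a·d/n = 84·262/533 = 41.2908; b·c/n = 108·79/533 = 16.0075
OR_MH = (25.9526 + 41.2908) / (19.3518 + 16.0075) = 67.2434 / 35.3593 = 1.90172

1.902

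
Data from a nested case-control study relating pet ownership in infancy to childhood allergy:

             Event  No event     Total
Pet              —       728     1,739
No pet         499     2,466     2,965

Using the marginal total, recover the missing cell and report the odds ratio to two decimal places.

6.86

The missing cell is in the exposed row: 1739 − 728 = 1011.
So a = 1011, b = 728, c = 499, d = 2466.
OR = (a·d)/(b·c) = (1011 × 2466) / (728 × 499) = 2493126 / 363272 = 6.86297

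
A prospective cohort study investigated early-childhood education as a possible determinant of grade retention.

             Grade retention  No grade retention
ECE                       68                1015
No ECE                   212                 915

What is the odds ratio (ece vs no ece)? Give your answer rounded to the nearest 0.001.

Cells: a = 68, b = 1015, c = 212, d = 915.
OR = (a·d)/(b·c) = (68 × 915) / (1015 × 212) = 62220 / 215180 = 0.28915
Exposure is associated with lower odds of grade retention (OR = 0.29 < 1).

0.289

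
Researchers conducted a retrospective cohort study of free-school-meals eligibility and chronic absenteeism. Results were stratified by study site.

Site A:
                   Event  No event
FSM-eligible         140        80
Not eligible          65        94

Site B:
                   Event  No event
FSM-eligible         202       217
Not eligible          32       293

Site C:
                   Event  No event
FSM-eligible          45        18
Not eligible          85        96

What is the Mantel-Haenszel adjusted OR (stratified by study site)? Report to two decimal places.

OR_MH = Σ(aᵢdᵢ/nᵢ) / Σ(bᵢcᵢ/nᵢ), where nᵢ is the stratum total.
Stratum 1 (Site A): n = 379; a·d/n = 140·94/379 = 34.7230; b·c/n = 80·65/379 = 13.7203
Stratum 2 (Site B): n = 744; a·d/n = 202·293/744 = 79.5511; b·c/n = 217·32/744 = 9.3333
Stratum 3 (Site C): n = 244; a·d/n = 45·96/244 = 17.7049; b·c/n = 18·85/244 = 6.2705
OR_MH = (34.7230 + 79.5511 + 17.7049) / (13.7203 + 9.3333 + 6.2705) = 131.9789 / 29.3241 = 4.50069

4.50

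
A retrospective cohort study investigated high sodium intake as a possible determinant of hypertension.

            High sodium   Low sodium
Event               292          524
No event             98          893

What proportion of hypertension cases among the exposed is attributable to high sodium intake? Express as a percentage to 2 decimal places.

Reading the table with exposure as columns: a = 292 (High sodium, case), b = 98 (High sodium, non-case), c = 524 (Low sodium, case), d = 893.
Risk in exposed = 292/390 = 0.74872; risk in unexposed = 524/1417 = 0.36980.
RR = 0.74872/0.36980 = 2.02468
AR% = (RR − 1)/RR × 100 = (2.02468 − 1)/2.02468 × 100 = 50.6095%

50.61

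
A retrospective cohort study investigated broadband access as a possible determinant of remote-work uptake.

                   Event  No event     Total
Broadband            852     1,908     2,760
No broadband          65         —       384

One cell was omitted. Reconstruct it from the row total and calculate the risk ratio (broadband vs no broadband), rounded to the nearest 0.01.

The missing cell is in the unexposed row: 384 − 65 = 319.
So a = 852, b = 1908, c = 65, d = 319.
RR = [a/(a+b)] / [c/(c+d)] = (852/2760) / (65/384) = 0.30870/0.16927 = 1.82368

1.82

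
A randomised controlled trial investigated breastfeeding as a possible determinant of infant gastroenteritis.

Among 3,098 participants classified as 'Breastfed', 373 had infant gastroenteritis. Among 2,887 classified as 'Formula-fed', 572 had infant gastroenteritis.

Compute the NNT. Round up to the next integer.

13

Risk in treated group = 373/3098 = 0.12040; risk in control = 572/2887 = 0.19813.
Absolute risk reduction = 0.19813 − 0.12040 = 0.07773
NNT = 1 / ARR = 1 / 0.07773 = 12.865 → round up → 13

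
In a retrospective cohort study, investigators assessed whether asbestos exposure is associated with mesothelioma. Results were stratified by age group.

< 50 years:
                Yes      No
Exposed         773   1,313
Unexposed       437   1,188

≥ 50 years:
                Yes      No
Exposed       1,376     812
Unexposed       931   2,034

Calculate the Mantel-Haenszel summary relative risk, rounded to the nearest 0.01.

RR_MH = Σ(aᵢ·n₀ᵢ/nᵢ) / Σ(cᵢ·n₁ᵢ/nᵢ), with n₁ᵢ = aᵢ+bᵢ (exposed), n₀ᵢ = cᵢ+dᵢ (unexposed), nᵢ = n₁ᵢ+n₀ᵢ.
Stratum 1 (< 50 years): n₁ = 2086, n₀ = 1625, n = 3711; a·n₀/n = 773·1625/3711 = 338.4869; c·n₁/n = 437·2086/3711 = 245.6432
Stratum 2 (≥ 50 years): n₁ = 2188, n₀ = 2965, n = 5153; a·n₀/n = 1376·2965/5153 = 791.7407; c·n₁/n = 931·2188/5153 = 395.3091
RR_MH = (338.4869 + 791.7407) / (245.6432 + 395.3091) = 1130.2277 / 640.9524 = 1.76336

1.76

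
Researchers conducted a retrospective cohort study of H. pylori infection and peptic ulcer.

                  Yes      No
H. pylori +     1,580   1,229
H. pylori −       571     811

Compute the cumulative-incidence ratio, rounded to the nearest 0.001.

1.361

Cells: a = 1580, b = 1229, c = 571, d = 811.
Risk in exposed = 1580/2809 = 0.56248; risk in unexposed = 571/1382 = 0.41317.
RR = 0.56248 / 0.41317 = 1.36137
The risk among the exposed is 1.36 times that among the unexposed.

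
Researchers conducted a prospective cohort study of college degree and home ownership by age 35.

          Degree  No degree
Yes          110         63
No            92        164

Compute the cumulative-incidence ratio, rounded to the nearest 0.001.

1.962

Reading the table with exposure as columns: a = 110 (Degree, case), b = 92 (Degree, non-case), c = 63 (No degree, case), d = 164.
Risk in exposed = 110/202 = 0.54455; risk in unexposed = 63/227 = 0.27753.
RR = 0.54455 / 0.27753 = 1.96212
The risk among the exposed is 1.96 times that among the unexposed.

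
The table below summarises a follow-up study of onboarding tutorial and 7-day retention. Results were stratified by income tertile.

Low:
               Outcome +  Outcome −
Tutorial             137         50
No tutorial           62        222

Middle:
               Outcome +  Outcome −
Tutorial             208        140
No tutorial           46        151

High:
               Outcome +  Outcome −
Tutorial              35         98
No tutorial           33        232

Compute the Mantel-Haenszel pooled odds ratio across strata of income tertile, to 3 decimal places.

5.376

OR_MH = Σ(aᵢdᵢ/nᵢ) / Σ(bᵢcᵢ/nᵢ), where nᵢ is the stratum total.
Stratum 1 (Low): n = 471; a·d/n = 137·222/471 = 64.5732; b·c/n = 50·62/471 = 6.5817
Stratum 2 (Middle): n = 545; a·d/n = 208·151/545 = 57.6294; b·c/n = 140·46/545 = 11.8165
Stratum 3 (High): n = 398; a·d/n = 35·232/398 = 20.4020; b·c/n = 98·33/398 = 8.1256
OR_MH = (64.5732 + 57.6294 + 20.4020) / (6.5817 + 11.8165 + 8.1256) = 142.6046 / 26.5239 = 5.37646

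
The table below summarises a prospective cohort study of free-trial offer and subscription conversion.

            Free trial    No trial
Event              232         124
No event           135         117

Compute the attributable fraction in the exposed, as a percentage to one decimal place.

Reading the table with exposure as columns: a = 232 (Free trial, case), b = 135 (Free trial, non-case), c = 124 (No trial, case), d = 117.
Risk in exposed = 232/367 = 0.63215; risk in unexposed = 124/241 = 0.51452.
RR = 0.63215/0.51452 = 1.22862
AR% = (RR − 1)/RR × 100 = (1.22862 − 1)/1.22862 × 100 = 18.6078%

18.6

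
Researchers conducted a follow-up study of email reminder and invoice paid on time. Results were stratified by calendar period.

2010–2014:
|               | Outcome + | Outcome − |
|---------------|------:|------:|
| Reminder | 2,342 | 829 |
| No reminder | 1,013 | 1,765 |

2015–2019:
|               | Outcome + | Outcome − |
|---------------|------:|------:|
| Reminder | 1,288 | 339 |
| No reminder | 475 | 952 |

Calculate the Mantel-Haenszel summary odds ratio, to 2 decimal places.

5.65

OR_MH = Σ(aᵢdᵢ/nᵢ) / Σ(bᵢcᵢ/nᵢ), where nᵢ is the stratum total.
Stratum 1 (2010–2014): n = 5949; a·d/n = 2342·1765/5949 = 694.8445; b·c/n = 829·1013/5949 = 141.1627
Stratum 2 (2015–2019): n = 3054; a·d/n = 1288·952/3054 = 401.4984; b·c/n = 339·475/3054 = 52.7259
OR_MH = (694.8445 + 401.4984) / (141.1627 + 52.7259) = 1096.3429 / 193.8886 = 5.65450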